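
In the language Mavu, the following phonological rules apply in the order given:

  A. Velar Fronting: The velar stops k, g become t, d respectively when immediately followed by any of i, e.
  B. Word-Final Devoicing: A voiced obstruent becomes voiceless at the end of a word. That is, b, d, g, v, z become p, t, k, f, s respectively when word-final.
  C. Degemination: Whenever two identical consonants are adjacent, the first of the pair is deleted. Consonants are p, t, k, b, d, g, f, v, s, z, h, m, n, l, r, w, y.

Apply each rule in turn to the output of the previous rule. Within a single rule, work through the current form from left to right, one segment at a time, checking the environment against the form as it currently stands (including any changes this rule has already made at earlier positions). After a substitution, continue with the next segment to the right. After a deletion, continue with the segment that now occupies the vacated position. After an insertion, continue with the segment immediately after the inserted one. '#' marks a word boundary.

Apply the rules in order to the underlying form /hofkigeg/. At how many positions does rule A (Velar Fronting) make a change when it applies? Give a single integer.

2

A Velar Fronting: [hofkigeg] → [hoftideg]
B Word-Final Devoicing: [hoftideg] → [hoftidek]
C Degemination: no change — [hoftidek]
Rule A changed 2 position(s).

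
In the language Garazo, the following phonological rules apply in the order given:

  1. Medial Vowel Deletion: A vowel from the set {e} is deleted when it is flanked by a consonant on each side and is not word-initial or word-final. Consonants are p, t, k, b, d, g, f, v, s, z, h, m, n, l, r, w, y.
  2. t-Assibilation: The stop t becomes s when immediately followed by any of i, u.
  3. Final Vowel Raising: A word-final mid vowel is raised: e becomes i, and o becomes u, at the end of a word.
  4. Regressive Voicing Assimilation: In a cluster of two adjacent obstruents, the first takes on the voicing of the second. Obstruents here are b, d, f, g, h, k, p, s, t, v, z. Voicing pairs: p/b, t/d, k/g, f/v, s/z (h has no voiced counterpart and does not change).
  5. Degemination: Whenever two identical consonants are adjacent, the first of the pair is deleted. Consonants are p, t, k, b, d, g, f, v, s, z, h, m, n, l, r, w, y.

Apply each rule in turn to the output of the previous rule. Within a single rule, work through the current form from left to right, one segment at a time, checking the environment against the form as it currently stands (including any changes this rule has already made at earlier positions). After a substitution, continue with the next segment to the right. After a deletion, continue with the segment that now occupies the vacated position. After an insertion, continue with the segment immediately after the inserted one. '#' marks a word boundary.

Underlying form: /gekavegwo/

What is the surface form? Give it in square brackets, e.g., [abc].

[kavgwu]

1 Medial Vowel Deletion: [gekavegwo] → [gkavgwo]
2 t-Assibilation: no change — [gkavgwo]
3 Final Vowel Raising: [gkavgwo] → [gkavgwu]
4 Regressive Voicing Assimilation: [gkavgwu] → [kkavgwu]
5 Degemination: [kkavgwu] → [kavgwu]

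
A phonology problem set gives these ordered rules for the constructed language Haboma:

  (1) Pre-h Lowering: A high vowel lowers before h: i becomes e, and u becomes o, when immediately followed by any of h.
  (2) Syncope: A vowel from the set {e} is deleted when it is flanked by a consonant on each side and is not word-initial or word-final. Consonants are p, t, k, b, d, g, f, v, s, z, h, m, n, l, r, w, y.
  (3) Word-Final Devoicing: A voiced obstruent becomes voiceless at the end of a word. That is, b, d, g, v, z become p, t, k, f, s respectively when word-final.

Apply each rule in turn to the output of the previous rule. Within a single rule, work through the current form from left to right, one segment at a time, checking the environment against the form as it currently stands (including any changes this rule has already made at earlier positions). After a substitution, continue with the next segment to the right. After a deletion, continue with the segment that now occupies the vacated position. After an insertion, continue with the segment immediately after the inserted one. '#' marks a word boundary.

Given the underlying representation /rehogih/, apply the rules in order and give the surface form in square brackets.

(1) Pre-h Lowering: [rehogih] → [rehogeh]
(2) Syncope: [rehogeh] → [rhogh]
(3) Word-Final Devoicing: no change — [rhogh]

[rhogh]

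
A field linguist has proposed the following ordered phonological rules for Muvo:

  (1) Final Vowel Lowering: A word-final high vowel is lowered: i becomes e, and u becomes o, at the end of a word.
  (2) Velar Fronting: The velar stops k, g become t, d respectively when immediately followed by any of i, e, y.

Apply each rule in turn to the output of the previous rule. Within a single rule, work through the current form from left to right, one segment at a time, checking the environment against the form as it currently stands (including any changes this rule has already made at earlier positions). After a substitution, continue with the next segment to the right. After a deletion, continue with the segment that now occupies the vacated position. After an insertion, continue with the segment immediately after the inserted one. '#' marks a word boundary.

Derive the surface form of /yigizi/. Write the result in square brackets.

(1) Final Vowel Lowering: [yigizi] → [yigize]
(2) Velar Fronting: [yigize] → [yidize]

[yidize]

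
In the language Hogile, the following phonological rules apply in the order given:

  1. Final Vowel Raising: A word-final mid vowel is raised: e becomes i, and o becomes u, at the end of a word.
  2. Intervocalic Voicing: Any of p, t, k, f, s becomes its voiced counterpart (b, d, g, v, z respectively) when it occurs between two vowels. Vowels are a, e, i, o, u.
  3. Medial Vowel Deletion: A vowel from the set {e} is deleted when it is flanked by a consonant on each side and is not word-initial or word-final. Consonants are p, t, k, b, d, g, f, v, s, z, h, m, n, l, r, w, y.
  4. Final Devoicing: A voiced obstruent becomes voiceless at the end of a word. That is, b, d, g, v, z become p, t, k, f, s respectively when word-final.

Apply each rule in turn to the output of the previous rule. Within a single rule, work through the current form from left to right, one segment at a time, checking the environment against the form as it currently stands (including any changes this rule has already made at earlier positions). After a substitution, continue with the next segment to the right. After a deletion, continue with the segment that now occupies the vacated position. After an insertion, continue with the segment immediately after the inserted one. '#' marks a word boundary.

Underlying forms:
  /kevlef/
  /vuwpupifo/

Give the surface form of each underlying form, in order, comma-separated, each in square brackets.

[kvlf], [vuwpubivu]

/kevlef/:
  1 Final Vowel Raising: no change — [kevlef]
  2 Intervocalic Voicing: no change — [kevlef]
  3 Medial Vowel Deletion: [kevlef] → [kvlf]
  4 Final Devoicing: no change — [kvlf]
/vuwpupifo/:
  1 Final Vowel Raising: [vuwpupifo] → [vuwpupifu]
  2 Intervocalic Voicing: [vuwpupifu] → [vuwpubivu]
  3 Medial Vowel Deletion: no change — [vuwpubivu]
  4 Final Devoicing: no change — [vuwpubivu]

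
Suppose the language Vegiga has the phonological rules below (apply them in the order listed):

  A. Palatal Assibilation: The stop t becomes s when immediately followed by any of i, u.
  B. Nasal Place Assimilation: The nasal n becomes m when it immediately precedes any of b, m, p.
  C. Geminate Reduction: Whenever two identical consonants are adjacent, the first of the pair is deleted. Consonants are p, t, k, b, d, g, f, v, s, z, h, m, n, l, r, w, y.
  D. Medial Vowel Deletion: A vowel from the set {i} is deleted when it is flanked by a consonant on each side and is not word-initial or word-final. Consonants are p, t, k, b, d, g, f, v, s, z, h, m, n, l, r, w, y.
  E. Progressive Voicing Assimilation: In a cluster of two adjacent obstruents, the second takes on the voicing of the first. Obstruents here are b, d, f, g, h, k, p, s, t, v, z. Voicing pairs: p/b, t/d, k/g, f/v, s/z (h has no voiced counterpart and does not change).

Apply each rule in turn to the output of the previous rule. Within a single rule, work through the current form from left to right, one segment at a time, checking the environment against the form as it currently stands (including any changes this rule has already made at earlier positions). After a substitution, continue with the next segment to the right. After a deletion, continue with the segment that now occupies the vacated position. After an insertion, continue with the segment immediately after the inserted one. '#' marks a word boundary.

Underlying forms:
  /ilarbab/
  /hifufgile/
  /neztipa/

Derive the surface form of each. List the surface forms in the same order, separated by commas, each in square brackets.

/ilarbab/:
  A Palatal Assibilation: no change — [ilarbab]
  B Nasal Place Assimilation: no change — [ilarbab]
  C Geminate Reduction: no change — [ilarbab]
  D Medial Vowel Deletion: no change — [ilarbab]
  E Progressive Voicing Assimilation: no change — [ilarbab]
/hifufgile/:
  A Palatal Assibilation: no change — [hifufgile]
  B Nasal Place Assimilation: no change — [hifufgile]
  C Geminate Reduction: no change — [hifufgile]
  D Medial Vowel Deletion: [hifufgile] → [hfufgle]
  E Progressive Voicing Assimilation: [hfufgle] → [hfufkle]
/neztipa/:
  A Palatal Assibilation: [neztipa] → [nezsipa]
  B Nasal Place Assimilation: no change — [nezsipa]
  C Geminate Reduction: no change — [nezsipa]
  D Medial Vowel Deletion: [nezsipa] → [nezspa]
  E Progressive Voicing Assimilation: [nezspa] → [nezzba]

[ilarbab], [hfufkle], [nezzba]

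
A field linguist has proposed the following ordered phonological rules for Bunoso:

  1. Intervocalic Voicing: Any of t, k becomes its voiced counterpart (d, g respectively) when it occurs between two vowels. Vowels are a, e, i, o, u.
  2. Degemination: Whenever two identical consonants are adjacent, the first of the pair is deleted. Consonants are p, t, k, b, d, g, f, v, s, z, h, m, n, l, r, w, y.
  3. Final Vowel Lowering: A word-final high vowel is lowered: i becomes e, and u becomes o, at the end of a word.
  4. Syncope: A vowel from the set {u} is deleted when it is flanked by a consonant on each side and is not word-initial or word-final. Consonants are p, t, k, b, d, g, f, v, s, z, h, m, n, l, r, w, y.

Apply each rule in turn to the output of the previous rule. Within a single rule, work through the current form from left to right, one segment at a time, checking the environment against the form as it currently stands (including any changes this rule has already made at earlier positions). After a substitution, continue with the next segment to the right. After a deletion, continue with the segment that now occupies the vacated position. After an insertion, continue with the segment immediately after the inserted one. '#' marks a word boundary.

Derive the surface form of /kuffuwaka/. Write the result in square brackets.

[kfwaga]

1 Intervocalic Voicing: [kuffuwaka] → [kuffuwaga]
2 Degemination: [kuffuwaga] → [kufuwaga]
3 Final Vowel Lowering: no change — [kufuwaga]
4 Syncope: [kufuwaga] → [kfwaga]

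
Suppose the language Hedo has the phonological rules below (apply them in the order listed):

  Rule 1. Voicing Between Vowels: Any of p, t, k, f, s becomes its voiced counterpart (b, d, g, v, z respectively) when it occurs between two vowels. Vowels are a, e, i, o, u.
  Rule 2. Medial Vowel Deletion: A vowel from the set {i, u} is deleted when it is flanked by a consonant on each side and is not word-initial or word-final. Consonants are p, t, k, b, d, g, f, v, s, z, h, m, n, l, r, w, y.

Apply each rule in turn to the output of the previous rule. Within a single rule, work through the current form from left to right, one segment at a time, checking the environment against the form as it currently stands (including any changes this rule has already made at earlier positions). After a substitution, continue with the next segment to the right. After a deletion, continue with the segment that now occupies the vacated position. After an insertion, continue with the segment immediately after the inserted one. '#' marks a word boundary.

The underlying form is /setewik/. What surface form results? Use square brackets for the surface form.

[sedewk]

Rule 1 Voicing Between Vowels: [setewik] → [sedewik]
Rule 2 Medial Vowel Deletion: [sedewik] → [sedewk]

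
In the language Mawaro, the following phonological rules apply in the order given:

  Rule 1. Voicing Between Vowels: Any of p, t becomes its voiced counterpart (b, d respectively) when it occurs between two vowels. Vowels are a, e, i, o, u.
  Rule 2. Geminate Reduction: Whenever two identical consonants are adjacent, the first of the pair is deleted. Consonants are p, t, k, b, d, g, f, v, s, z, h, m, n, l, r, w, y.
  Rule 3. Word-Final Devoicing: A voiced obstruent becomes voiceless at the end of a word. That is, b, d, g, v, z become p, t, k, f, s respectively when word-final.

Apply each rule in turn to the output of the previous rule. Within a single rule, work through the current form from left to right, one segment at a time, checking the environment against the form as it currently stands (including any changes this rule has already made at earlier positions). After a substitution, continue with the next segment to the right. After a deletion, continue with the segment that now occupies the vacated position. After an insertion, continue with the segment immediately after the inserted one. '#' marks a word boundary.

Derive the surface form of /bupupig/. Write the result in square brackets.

[bububik]

Rule 1 Voicing Between Vowels: [bupupig] → [bububig]
Rule 2 Geminate Reduction: no change — [bububig]
Rule 3 Word-Final Devoicing: [bububig] → [bububik]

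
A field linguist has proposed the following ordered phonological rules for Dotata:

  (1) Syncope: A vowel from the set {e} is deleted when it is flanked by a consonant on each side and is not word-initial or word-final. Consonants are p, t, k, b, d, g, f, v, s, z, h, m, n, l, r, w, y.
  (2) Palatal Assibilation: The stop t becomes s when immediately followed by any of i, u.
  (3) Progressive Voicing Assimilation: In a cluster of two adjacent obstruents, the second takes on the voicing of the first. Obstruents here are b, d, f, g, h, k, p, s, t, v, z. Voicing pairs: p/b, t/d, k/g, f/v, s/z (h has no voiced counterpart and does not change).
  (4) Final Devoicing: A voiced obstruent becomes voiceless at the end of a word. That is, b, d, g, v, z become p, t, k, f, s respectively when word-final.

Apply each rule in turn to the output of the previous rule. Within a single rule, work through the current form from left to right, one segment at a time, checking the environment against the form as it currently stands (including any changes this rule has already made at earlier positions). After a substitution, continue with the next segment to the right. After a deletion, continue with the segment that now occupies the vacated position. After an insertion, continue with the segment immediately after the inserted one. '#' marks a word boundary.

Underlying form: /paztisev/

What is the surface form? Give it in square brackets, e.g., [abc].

[pazzisf]

(1) Syncope: [paztisev] → [paztisv]
(2) Palatal Assibilation: [paztisv] → [pazsisv]
(3) Progressive Voicing Assimilation: [pazsisv] → [pazzisf]
(4) Final Devoicing: no change — [pazzisf]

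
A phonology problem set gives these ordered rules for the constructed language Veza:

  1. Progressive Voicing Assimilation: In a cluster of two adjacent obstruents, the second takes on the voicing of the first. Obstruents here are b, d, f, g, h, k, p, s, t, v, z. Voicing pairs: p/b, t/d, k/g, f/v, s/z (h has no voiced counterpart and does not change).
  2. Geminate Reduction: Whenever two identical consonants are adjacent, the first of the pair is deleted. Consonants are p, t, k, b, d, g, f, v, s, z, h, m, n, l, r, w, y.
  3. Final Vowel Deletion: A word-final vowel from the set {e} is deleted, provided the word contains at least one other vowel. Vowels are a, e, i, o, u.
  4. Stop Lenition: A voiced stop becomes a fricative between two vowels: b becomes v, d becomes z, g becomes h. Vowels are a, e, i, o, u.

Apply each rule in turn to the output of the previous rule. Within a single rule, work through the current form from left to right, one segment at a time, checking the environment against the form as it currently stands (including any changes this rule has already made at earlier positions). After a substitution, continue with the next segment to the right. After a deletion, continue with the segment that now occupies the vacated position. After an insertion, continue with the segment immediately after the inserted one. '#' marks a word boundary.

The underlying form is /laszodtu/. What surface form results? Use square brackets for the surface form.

[lasozu]

1 Progressive Voicing Assimilation: [laszodtu] → [lassoddu]
2 Geminate Reduction: [lassoddu] → [lasodu]
3 Final Vowel Deletion: no change — [lasodu]
4 Stop Lenition: [lasodu] → [lasozu]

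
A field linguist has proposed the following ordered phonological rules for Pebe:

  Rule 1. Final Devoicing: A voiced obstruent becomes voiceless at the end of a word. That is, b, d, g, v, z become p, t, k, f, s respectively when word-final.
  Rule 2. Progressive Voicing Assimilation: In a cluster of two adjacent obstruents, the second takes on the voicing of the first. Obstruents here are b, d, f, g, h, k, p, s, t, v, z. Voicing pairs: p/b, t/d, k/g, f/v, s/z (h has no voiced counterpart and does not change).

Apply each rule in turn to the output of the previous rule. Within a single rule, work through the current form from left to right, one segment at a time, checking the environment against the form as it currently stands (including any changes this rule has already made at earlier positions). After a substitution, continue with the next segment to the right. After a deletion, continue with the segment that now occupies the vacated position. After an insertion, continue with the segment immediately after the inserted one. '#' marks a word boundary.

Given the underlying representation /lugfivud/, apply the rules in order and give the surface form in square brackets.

[lugvivut]

Rule 1 Final Devoicing: [lugfivud] → [lugfivut]
Rule 2 Progressive Voicing Assimilation: [lugfivut] → [lugvivut]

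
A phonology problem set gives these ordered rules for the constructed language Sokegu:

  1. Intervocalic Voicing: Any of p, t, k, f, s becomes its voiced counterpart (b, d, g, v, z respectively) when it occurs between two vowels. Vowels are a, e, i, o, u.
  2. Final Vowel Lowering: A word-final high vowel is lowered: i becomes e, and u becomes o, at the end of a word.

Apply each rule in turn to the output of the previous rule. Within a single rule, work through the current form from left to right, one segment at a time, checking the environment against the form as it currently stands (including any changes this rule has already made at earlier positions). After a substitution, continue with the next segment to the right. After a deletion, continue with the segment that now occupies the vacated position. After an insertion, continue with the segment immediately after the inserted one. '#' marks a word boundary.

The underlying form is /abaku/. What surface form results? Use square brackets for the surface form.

1 Intervocalic Voicing: [abaku] → [abagu]
2 Final Vowel Lowering: [abagu] → [abago]

[abago]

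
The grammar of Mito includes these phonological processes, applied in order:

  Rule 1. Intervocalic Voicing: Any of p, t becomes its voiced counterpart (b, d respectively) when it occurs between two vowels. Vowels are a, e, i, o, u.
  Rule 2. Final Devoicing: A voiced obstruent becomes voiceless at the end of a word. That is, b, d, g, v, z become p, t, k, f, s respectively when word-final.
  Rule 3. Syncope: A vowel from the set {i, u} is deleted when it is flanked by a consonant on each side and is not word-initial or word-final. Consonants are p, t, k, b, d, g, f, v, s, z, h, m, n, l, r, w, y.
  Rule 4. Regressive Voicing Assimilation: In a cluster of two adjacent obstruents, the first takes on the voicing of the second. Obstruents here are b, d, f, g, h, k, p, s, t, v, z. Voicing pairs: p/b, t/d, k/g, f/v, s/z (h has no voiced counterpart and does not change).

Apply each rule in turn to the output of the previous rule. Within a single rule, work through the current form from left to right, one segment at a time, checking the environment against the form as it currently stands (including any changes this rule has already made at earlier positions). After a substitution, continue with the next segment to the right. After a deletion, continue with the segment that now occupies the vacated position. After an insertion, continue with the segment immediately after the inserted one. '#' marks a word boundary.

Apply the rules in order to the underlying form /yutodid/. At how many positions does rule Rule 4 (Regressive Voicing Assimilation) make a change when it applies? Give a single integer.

Rule 1 Intervocalic Voicing: [yutodid] → [yudodid]
Rule 2 Final Devoicing: [yudodid] → [yudodit]
Rule 3 Syncope: [yudodit] → [ydodt]
Rule 4 Regressive Voicing Assimilation: [ydodt] → [ydott]
Rule Rule 4 changed 1 position(s).

1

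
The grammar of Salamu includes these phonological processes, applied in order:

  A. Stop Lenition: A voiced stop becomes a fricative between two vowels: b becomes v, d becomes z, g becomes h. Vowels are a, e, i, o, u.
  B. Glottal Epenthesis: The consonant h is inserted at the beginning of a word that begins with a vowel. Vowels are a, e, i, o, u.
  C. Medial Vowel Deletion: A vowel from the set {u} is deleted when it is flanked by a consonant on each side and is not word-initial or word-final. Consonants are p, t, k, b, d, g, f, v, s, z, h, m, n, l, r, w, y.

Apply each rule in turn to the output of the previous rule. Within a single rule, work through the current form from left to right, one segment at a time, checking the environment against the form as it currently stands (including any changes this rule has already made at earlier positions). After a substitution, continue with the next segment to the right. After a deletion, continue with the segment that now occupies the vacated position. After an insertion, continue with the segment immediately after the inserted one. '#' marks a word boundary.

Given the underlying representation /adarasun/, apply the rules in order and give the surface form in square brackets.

[hazarasn]

A Stop Lenition: [adarasun] → [azarasun]
B Glottal Epenthesis: [azarasun] → [hazarasun]
C Medial Vowel Deletion: [hazarasun] → [hazarasn]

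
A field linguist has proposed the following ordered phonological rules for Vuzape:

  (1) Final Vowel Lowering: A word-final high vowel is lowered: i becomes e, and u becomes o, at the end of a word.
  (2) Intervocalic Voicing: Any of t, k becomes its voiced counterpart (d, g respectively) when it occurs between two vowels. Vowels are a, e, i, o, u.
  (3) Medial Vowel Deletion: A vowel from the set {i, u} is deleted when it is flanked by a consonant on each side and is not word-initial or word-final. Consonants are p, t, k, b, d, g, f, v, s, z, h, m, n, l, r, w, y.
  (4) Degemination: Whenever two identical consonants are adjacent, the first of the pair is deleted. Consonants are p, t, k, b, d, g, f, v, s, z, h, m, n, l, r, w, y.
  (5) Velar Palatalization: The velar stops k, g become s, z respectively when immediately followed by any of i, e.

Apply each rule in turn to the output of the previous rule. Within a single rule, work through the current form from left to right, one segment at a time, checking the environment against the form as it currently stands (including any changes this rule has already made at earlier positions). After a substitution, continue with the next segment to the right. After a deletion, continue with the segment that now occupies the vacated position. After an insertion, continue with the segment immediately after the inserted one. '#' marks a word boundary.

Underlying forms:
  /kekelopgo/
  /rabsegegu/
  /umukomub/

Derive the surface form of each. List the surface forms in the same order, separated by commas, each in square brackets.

[sezelopgo], [rabsezego], [umgomb]

/kekelopgo/:
  (1) Final Vowel Lowering: no change — [kekelopgo]
  (2) Intervocalic Voicing: [kekelopgo] → [kegelopgo]
  (3) Medial Vowel Deletion: no change — [kegelopgo]
  (4) Degemination: no change — [kegelopgo]
  (5) Velar Palatalization: [kegelopgo] → [sezelopgo]
/rabsegegu/:
  (1) Final Vowel Lowering: [rabsegegu] → [rabsegego]
  (2) Intervocalic Voicing: no change — [rabsegego]
  (3) Medial Vowel Deletion: no change — [rabsegego]
  (4) Degemination: no change — [rabsegego]
  (5) Velar Palatalization: [rabsegego] → [rabsezego]
/umukomub/:
  (1) Final Vowel Lowering: no change — [umukomub]
  (2) Intervocalic Voicing: [umukomub] → [umugomub]
  (3) Medial Vowel Deletion: [umugomub] → [umgomb]
  (4) Degemination: no change — [umgomb]
  (5) Velar Palatalization: no change — [umgomb]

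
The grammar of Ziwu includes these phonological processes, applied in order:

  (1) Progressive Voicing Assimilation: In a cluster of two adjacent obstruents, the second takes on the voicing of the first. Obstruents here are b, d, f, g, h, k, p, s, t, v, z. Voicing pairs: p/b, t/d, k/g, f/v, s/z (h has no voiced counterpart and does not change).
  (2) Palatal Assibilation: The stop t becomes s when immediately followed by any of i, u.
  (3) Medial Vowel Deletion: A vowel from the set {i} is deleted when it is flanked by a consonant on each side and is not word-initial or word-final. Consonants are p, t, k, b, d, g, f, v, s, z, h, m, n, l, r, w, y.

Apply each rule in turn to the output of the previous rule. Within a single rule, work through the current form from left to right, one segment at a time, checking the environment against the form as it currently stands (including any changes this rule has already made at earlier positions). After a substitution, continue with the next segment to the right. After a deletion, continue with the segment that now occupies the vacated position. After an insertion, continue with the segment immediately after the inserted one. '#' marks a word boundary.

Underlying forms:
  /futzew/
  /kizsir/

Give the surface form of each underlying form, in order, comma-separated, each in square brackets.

/futzew/:
  (1) Progressive Voicing Assimilation: [futzew] → [futsew]
  (2) Palatal Assibilation: no change — [futsew]
  (3) Medial Vowel Deletion: no change — [futsew]
/kizsir/:
  (1) Progressive Voicing Assimilation: [kizsir] → [kizzir]
  (2) Palatal Assibilation: no change — [kizzir]
  (3) Medial Vowel Deletion: [kizzir] → [kzzr]

[futsew], [kzzr]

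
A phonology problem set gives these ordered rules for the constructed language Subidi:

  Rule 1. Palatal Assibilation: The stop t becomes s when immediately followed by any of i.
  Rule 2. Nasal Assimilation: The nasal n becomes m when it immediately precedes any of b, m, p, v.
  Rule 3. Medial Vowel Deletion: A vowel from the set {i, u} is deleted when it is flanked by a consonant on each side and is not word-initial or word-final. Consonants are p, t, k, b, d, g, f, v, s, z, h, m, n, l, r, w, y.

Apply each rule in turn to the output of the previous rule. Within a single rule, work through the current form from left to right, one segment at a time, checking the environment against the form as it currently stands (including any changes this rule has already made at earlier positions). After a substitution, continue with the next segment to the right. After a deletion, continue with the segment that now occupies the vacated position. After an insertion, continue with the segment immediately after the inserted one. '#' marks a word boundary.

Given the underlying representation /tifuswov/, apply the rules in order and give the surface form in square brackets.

Rule 1 Palatal Assibilation: [tifuswov] → [sifuswov]
Rule 2 Nasal Assimilation: no change — [sifuswov]
Rule 3 Medial Vowel Deletion: [sifuswov] → [sfswov]

[sfswov]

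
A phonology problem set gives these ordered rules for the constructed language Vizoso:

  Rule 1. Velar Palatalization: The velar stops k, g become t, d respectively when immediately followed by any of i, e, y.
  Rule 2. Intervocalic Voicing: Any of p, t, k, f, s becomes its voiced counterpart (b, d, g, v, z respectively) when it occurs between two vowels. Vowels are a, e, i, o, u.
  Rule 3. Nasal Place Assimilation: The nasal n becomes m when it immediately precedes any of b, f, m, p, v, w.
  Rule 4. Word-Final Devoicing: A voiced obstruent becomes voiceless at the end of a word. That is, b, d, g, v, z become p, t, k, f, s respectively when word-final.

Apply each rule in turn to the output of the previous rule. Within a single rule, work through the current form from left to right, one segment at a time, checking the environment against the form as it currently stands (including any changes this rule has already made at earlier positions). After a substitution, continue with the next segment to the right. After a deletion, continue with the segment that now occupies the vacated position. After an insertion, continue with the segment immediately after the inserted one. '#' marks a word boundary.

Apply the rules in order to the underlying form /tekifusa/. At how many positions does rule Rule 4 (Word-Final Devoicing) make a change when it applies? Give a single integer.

Rule 1 Velar Palatalization: [tekifusa] → [tetifusa]
Rule 2 Intervocalic Voicing: [tetifusa] → [tedivuza]
Rule 3 Nasal Place Assimilation: no change — [tedivuza]
Rule 4 Word-Final Devoicing: no change — [tedivuza]
Rule Rule 4 changed 0 position(s).

0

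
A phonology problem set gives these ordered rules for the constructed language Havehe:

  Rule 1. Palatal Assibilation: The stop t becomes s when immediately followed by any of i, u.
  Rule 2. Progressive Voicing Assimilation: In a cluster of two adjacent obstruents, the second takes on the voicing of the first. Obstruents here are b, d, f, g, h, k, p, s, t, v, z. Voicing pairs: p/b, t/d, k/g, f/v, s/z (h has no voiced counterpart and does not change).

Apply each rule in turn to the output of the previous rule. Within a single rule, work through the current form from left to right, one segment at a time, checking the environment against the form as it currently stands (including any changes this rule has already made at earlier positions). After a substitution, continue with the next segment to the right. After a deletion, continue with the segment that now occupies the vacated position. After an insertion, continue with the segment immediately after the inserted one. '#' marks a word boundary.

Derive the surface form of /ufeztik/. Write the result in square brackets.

[ufezzik]

Rule 1 Palatal Assibilation: [ufeztik] → [ufezsik]
Rule 2 Progressive Voicing Assimilation: [ufezsik] → [ufezzik]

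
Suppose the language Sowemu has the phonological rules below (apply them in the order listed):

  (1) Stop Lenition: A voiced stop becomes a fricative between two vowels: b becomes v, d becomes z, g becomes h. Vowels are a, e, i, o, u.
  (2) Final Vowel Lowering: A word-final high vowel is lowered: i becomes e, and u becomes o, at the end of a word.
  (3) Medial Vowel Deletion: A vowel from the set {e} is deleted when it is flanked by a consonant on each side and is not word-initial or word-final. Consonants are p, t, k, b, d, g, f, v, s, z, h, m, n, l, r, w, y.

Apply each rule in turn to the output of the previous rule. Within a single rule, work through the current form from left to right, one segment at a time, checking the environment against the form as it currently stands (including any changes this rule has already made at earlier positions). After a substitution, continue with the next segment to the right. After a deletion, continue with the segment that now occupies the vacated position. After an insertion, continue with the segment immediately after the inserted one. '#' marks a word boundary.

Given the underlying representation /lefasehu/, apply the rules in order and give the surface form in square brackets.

(1) Stop Lenition: no change — [lefasehu]
(2) Final Vowel Lowering: [lefasehu] → [lefaseho]
(3) Medial Vowel Deletion: [lefaseho] → [lfasho]

[lfasho]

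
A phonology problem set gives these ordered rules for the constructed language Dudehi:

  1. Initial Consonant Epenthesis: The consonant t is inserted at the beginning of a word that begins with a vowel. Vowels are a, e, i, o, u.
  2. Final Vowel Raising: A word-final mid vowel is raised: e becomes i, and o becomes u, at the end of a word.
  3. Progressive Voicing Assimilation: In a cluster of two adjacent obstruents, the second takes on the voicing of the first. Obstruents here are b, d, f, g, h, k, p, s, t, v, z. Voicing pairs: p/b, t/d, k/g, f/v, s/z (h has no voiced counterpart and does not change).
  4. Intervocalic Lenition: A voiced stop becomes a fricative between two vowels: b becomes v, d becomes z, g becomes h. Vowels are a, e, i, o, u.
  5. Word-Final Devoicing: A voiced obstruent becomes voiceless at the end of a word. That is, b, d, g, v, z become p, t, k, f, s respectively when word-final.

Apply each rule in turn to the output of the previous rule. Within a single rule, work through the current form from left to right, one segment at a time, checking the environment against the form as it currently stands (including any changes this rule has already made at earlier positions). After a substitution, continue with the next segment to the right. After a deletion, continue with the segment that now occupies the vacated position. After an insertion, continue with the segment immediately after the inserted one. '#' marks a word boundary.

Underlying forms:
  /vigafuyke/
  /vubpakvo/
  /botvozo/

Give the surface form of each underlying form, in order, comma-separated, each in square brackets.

[vihafuyki], [vubbakfu], [botfozu]

/vigafuyke/:
  1 Initial Consonant Epenthesis: no change — [vigafuyke]
  2 Final Vowel Raising: [vigafuyke] → [vigafuyki]
  3 Progressive Voicing Assimilation: no change — [vigafuyki]
  4 Intervocalic Lenition: [vigafuyki] → [vihafuyki]
  5 Word-Final Devoicing: no change — [vihafuyki]
/vubpakvo/:
  1 Initial Consonant Epenthesis: no change — [vubpakvo]
  2 Final Vowel Raising: [vubpakvo] → [vubpakvu]
  3 Progressive Voicing Assimilation: [vubpakvu] → [vubbakfu]
  4 Intervocalic Lenition: no change — [vubbakfu]
  5 Word-Final Devoicing: no change — [vubbakfu]
/botvozo/:
  1 Initial Consonant Epenthesis: no change — [botvozo]
  2 Final Vowel Raising: [botvozo] → [botvozu]
  3 Progressive Voicing Assimilation: [botvozu] → [botfozu]
  4 Intervocalic Lenition: no change — [botfozu]
  5 Word-Final Devoicing: no change — [botfozu]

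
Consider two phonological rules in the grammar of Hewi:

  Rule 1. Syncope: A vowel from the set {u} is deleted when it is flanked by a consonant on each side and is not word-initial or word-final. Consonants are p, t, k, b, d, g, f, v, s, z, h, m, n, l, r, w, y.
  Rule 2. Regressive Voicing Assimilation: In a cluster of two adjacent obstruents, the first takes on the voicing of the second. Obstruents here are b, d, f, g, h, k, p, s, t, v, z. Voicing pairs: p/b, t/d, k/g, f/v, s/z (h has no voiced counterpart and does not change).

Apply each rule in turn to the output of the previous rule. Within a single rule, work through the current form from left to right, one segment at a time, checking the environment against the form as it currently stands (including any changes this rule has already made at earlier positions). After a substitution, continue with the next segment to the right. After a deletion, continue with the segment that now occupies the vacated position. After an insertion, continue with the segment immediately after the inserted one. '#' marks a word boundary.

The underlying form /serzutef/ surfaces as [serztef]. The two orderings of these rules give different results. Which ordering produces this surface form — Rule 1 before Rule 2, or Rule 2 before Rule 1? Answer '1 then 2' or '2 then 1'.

Order 1 then 2:
  1 Syncope: [serzutef] → [serztef]
  2 Regressive Voicing Assimilation: [serztef] → [serstef]
  result: [serstef]
Order 2 then 1:
  2 Regressive Voicing Assimilation: no change — [serzutef]
  1 Syncope: [serzutef] → [serztef]
  result: [serztef]

2 then 1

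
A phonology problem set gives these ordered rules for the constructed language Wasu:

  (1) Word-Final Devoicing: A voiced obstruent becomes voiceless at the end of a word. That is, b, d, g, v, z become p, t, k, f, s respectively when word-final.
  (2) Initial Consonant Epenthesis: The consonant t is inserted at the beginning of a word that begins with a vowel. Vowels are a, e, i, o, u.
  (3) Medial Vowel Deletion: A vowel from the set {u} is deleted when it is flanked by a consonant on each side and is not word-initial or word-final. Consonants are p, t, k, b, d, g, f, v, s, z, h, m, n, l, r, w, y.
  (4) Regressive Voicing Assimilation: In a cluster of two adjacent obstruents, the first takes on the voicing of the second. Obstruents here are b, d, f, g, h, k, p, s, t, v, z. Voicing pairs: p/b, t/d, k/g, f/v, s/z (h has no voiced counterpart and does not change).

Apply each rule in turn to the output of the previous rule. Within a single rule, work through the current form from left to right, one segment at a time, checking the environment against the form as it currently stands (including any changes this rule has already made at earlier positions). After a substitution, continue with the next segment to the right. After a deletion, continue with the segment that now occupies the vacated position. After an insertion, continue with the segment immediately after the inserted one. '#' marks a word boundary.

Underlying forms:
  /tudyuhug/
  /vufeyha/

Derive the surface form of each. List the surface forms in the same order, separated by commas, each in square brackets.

[ddyhk], [ffeyha]

/tudyuhug/:
  (1) Word-Final Devoicing: [tudyuhug] → [tudyuhuk]
  (2) Initial Consonant Epenthesis: no change — [tudyuhuk]
  (3) Medial Vowel Deletion: [tudyuhuk] → [tdyhk]
  (4) Regressive Voicing Assimilation: [tdyhk] → [ddyhk]
/vufeyha/:
  (1) Word-Final Devoicing: no change — [vufeyha]
  (2) Initial Consonant Epenthesis: no change — [vufeyha]
  (3) Medial Vowel Deletion: [vufeyha] → [vfeyha]
  (4) Regressive Voicing Assimilation: [vfeyha] → [ffeyha]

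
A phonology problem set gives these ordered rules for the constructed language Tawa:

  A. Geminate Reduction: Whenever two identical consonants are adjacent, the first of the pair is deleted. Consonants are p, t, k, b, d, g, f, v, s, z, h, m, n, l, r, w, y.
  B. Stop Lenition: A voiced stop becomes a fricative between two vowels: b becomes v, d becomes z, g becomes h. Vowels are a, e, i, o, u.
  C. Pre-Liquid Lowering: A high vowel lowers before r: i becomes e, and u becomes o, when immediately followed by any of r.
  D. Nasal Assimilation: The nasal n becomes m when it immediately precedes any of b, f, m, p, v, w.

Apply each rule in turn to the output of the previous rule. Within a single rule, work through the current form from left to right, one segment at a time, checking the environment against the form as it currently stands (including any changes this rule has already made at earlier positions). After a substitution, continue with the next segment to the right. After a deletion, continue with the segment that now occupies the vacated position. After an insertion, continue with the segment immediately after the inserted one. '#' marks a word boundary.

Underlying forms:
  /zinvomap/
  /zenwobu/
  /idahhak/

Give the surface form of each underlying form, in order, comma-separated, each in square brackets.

[zimvomap], [zemwovu], [izahak]

/zinvomap/:
  A Geminate Reduction: no change — [zinvomap]
  B Stop Lenition: no change — [zinvomap]
  C Pre-Liquid Lowering: no change — [zinvomap]
  D Nasal Assimilation: [zinvomap] → [zimvomap]
/zenwobu/:
  A Geminate Reduction: no change — [zenwobu]
  B Stop Lenition: [zenwobu] → [zenwovu]
  C Pre-Liquid Lowering: no change — [zenwovu]
  D Nasal Assimilation: [zenwovu] → [zemwovu]
/idahhak/:
  A Geminate Reduction: [idahhak] → [idahak]
  B Stop Lenition: [idahak] → [izahak]
  C Pre-Liquid Lowering: no change — [izahak]
  D Nasal Assimilation: no change — [izahak]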